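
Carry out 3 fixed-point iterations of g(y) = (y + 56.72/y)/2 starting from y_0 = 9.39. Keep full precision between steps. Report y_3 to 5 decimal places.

7.53127

y_1 = g(9.390000) = 7.715234
y_2 = g(7.715234) = 7.533461
y_3 = g(7.533461) = 7.531268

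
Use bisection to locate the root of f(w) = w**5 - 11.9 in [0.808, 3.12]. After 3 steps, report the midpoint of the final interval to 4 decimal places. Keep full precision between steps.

f(0.808000) = -11.555605, f(3.120000) = 283.746655 (opposite signs)
step 1: m = 1.964000, f(m) = 17.321830 > 0 → root in [0.808000, 1.964000]
step 2: m = 1.386000, f(m) = -6.785347 < 0 → root in [1.386000, 1.964000]
step 3: m = 1.675000, f(m) = 1.284815 > 0 → root in [1.386000, 1.675000]
Midpoint of [1.386000, 1.675000] = 1.530500

1.5305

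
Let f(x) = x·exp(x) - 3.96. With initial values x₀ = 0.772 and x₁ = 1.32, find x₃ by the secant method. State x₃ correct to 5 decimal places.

1.19309

f(x_0) = -2.289322, f(x_1) = 0.981316
x_2 = 1.320000 - (0.981316)·(1.320000 - 0.772000)/(0.981316 - (-2.289322)) = 1.155579; f(x_2) = -0.290040
x_3 = 1.155579 - (-0.290040)·(1.155579 - 1.320000)/(-0.290040 - (0.981316)) = 1.193089; f(x_3) = -0.026085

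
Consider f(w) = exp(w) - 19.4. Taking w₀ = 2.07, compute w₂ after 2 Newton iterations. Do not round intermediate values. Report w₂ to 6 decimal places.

3.093380

f'(w) = exp(w)
w_0 = 2.070000: f = -11.475177, f' = 7.924823 → w_1 = 2.070000 - (-11.475177)/(7.924823) = 3.518004
w_1 = 3.518004: f = 14.317068, f' = 33.717068 → w_2 = 3.518004 - (14.317068)/(33.717068) = 3.093380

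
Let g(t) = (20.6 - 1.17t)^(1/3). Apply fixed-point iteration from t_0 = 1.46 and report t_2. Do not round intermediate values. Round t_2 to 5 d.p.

2.59545

t_1 = g(1.460000) = 2.663327
t_2 = g(2.663327) = 2.595451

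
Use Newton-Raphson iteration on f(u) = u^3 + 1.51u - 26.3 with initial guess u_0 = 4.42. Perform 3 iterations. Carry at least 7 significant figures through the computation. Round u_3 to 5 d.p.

f'(u) = 3u^2 + 1.51
u_0 = 4.420000: f = 66.725088, f' = 60.119200 → u_1 = 4.420000 - (66.725088)/(60.119200) = 3.310120
u_1 = 3.310120: f = 14.966922, f' = 34.380686 → u_2 = 3.310120 - (14.966922)/(34.380686) = 2.874791
u_2 = 2.874791: f = 1.799419, f' = 26.303267 → u_3 = 2.874791 - (1.799419)/(26.303267) = 2.806380

2.80638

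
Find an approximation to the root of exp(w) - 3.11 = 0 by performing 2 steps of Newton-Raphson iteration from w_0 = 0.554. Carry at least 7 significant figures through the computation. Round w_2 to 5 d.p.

1.15455

Newton update: w ← w − f(w)/f'(w).
f'(w) = exp(w)
w_0 = 0.554000: f = -1.369800, f' = 1.740200 → w_1 = 0.554000 - (-1.369800)/(1.740200) = 1.341151
w_1 = 1.341151: f = 0.713442, f' = 3.823442 → w_2 = 1.341151 - (0.713442)/(3.823442) = 1.154554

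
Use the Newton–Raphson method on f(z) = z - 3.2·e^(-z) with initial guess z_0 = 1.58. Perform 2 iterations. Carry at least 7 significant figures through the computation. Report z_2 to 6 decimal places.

Newton update: z ← z − f(z)/f'(z).
f'(z) = 1 + 3.2·e^(-z)
z_0 = 1.580000: f = 0.920880, f' = 1.659120 → z_1 = 1.580000 - (0.920880)/(1.659120) = 1.024959
z_1 = 1.024959: f = -0.123237, f' = 2.148196 → z_2 = 1.024959 - (-0.123237)/(2.148196) = 1.082327

1.082327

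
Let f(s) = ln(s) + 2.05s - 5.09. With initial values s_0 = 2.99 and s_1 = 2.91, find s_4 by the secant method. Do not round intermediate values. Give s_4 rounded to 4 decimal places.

f(s_0) = 2.134773, f(s_1) = 1.943653
s_2 = 2.910000 - (1.943653)·(2.910000 - 2.990000)/(1.943653 - (2.134773)) = 2.096417; f(s_2) = -0.052116
s_3 = 2.096417 - (-0.052116)·(2.096417 - 2.910000)/(-0.052116 - (1.943653)) = 2.117662; f(s_3) = 0.001520
s_4 = 2.117662 - (0.001520)·(2.117662 - 2.096417)/(0.001520 - (-0.052116)) = 2.117060; f(s_4) = 0.000001

2.1171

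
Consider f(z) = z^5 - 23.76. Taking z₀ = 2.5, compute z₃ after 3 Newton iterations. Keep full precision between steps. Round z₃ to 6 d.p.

f'(z) = 5z⁴
z_0 = 2.500000: f = 73.896250, f' = 195.312500 → z_1 = 2.500000 - (73.896250)/(195.312500) = 2.121651
z_1 = 2.121651: f = 19.230247, f' = 101.313182 → z_2 = 2.121651 - (19.230247)/(101.313182) = 1.931841
z_2 = 1.931841: f = 3.146500, f' = 69.639521 → z_3 = 1.931841 - (3.146500)/(69.639521) = 1.886659

1.886659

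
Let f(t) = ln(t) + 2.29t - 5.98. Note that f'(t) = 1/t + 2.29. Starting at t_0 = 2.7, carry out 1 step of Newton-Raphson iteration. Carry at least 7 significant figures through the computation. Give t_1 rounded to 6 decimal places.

t_0 = 2.700000: f = 1.196252, f' = 2.660370 → t_1 = 2.700000 - (1.196252)/(2.660370) = 2.250344

2.250344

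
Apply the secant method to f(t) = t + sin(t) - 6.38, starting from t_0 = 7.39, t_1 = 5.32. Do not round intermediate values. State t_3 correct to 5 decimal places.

f(t_0) = 1.904278, f(t_1) = -1.881014
t_2 = 5.320000 - (-1.881014)·(5.320000 - 7.390000)/(-1.881014 - (1.904278)) = 6.348639; f(t_2) = 0.034046
t_3 = 6.348639 - (0.034046)·(6.348639 - 5.320000)/(0.034046 - (-1.881014)) = 6.330352; f(t_3) = -0.002499

6.33035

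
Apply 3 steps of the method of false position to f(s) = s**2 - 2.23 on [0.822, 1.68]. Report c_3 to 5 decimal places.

1.49314

f(0.822000) = -1.554316, f(1.680000) = 0.592400
step 1: c = 1.443229, f(c) = -0.147089 < 0 → new bracket [1.443229, 1.680000]
step 2: c = 1.490325, f(c) = -0.008933 < 0 → new bracket [1.490325, 1.680000]
step 3: c = 1.493142, f(c) = -0.000526 < 0 → new bracket [1.493142, 1.680000]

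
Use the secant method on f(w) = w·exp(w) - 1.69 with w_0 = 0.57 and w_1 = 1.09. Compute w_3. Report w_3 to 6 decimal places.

0.766236

f(w_0) = -0.682088, f(w_1) = 1.551959
w_2 = 1.090000 - (1.551959)·(1.090000 - 0.570000)/(1.551959 - (-0.682088)) = 0.728764; f(w_2) = -0.179625
w_3 = 0.728764 - (-0.179625)·(0.728764 - 1.090000)/(-0.179625 - (1.551959)) = 0.766236; f(w_3) = -0.041325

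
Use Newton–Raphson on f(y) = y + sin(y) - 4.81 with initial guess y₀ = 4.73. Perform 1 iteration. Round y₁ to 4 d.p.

f'(y) = 1 + cos(y)
y_0 = 4.730000: f = -1.079845, f' = 1.017610 → y_1 = 4.730000 - (-1.079845)/(1.017610) = 5.791158

5.7912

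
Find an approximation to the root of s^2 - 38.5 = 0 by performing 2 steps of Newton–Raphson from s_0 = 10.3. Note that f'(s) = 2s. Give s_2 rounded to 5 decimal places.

Newton update: s ← s − f(s)/f'(s).
s_0 = 10.300000: f = 67.590000, f' = 20.600000 → s_1 = 10.300000 - (67.590000)/(20.600000) = 7.018932
s_1 = 7.018932: f = 10.765407, f' = 14.037864 → s_2 = 7.018932 - (10.765407)/(14.037864) = 6.252048

6.25205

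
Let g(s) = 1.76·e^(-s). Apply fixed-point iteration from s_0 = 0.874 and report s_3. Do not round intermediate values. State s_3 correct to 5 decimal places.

s_1 = g(0.874000) = 0.734411
s_2 = g(0.734411) = 0.844427
s_3 = g(0.844427) = 0.756455

0.75645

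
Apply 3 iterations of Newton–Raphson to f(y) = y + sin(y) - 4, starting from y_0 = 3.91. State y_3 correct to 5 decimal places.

f'(y) = 1 + cos(y)
y_0 = 3.910000: f = -0.784991, f' = 0.280982 → y_1 = 3.910000 - (-0.784991)/(0.280982) = 6.703746
y_1 = 6.703746: f = 3.112018, f' = 1.912860 → y_2 = 6.703746 - (3.112018)/(1.912860) = 5.076853
y_2 = 5.076853: f = 0.142539, f' = 1.356449 → y_3 = 5.076853 - (0.142539)/(1.356449) = 4.971771

4.97177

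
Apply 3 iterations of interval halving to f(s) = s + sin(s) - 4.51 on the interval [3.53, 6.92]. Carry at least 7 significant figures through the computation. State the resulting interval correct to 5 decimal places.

f(3.530000) = -1.358715, f(6.920000) = 3.004637 (opposite signs)
step 1: m = 5.225000, f(m) = -0.156467 < 0 → root in [5.225000, 6.920000]
step 2: m = 6.072500, f(m) = 1.353370 > 0 → root in [5.225000, 6.072500]
step 3: m = 5.648750, f(m) = 0.546027 > 0 → root in [5.225000, 5.648750]

[5.22500, 5.64875]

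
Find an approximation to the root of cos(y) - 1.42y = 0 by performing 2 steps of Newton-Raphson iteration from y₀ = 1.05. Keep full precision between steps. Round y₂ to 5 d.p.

f'(y) = -sin(y) - 1.42
y_0 = 1.050000: f = -0.993429, f' = -2.287423 → y_1 = 1.050000 - (-0.993429)/(-2.287423) = 0.615700
y_1 = 0.615700: f = -0.057924, f' = -1.997530 → y_2 = 0.615700 - (-0.057924)/(-1.997530) = 0.586702

0.58670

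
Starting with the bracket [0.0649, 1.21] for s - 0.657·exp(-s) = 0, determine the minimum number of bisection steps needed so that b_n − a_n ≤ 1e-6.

21

Initial width b − a = 1.21 − 0.0649 = 1.145100.
After n steps the width is (b−a)/2^n; need (b−a)/2^n ≤ 1e-6.
So n ≥ log₂(1.145100/1e-6) = log₂(1145100.0000) ≈ 20.1270.
Hence n = 21.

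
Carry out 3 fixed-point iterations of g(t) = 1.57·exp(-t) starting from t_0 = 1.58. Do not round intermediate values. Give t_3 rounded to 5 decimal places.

0.50402

t_1 = g(1.580000) = 0.323381
t_2 = g(0.323381) = 1.136206
t_3 = g(1.136206) = 0.504024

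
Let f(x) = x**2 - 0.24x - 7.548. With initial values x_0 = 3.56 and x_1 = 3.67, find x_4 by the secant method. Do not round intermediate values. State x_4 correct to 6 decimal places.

2.870122

f(x_0) = 4.271200, f(x_1) = 5.040100
x_2 = 3.670000 - (5.040100)·(3.670000 - 3.560000)/(5.040100 - (4.271200)) = 2.948956; f(x_2) = 0.440590
x_3 = 2.948956 - (0.440590)·(2.948956 - 3.670000)/(0.440590 - (5.040100)) = 2.879886; f(x_3) = 0.054573
x_4 = 2.879886 - (0.054573)·(2.879886 - 2.948956)/(0.054573 - (0.440590)) = 2.870122; f(x_4) = 0.000770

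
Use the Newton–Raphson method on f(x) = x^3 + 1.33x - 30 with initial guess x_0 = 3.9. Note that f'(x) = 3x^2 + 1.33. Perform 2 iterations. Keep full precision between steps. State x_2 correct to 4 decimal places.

x_0 = 3.900000: f = 34.506000, f' = 46.960000 → x_1 = 3.900000 - (34.506000)/(46.960000) = 3.165204
x_1 = 3.165204: f = 5.920383, f' = 31.385557 → x_2 = 3.165204 - (5.920383)/(31.385557) = 2.976570

2.9766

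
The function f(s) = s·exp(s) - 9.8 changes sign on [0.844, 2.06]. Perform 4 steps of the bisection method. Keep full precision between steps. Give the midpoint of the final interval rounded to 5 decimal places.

f(0.844000) = -7.837151, f(2.060000) = 6.362698 (opposite signs)
step 1: m = 1.452000, f(m) = -3.597565 < 0 → root in [1.452000, 2.060000]
step 2: m = 1.756000, f(m) = 0.365895 > 0 → root in [1.452000, 1.756000]
step 3: m = 1.604000, f(m) = -1.823494 < 0 → root in [1.604000, 1.756000]
step 4: m = 1.680000, f(m) = -0.785866 < 0 → root in [1.680000, 1.756000]
Midpoint of [1.680000, 1.756000] = 1.718000

1.71800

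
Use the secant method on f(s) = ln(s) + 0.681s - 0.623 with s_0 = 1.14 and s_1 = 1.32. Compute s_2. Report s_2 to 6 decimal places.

0.949846

Secant update: s_(k+1) = s_k − f(s_k)·(s_k − s_(k-1))/(f(s_k) − f(s_(k-1))).
f(s_0) = 0.284368, f(s_1) = 0.553552
s_2 = 1.320000 - (0.553552)·(1.320000 - 1.140000)/(0.553552 - (0.284368)) = 0.949846; f(s_2) = -0.027610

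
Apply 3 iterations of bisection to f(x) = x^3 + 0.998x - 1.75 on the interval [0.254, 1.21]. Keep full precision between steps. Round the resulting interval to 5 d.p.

[0.85150, 0.97100]

f(0.254000) = -1.480121, f(1.210000) = 1.229141 (opposite signs)
step 1: m = 0.732000, f(m) = -0.627241 < 0 → root in [0.732000, 1.210000]
step 2: m = 0.971000, f(m) = 0.134557 > 0 → root in [0.732000, 0.971000]
step 3: m = 0.851500, f(m) = -0.282821 < 0 → root in [0.851500, 0.971000]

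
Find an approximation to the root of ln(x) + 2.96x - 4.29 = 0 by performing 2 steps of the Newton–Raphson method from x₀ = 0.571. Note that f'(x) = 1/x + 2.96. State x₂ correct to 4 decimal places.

x_0 = 0.571000: f = -3.160206, f' = 4.711313 → x_1 = 0.571000 - (-3.160206)/(4.711313) = 1.241770
x_1 = 1.241770: f = -0.397824, f' = 3.765302 → x_2 = 1.241770 - (-0.397824)/(3.765302) = 1.347425

1.3474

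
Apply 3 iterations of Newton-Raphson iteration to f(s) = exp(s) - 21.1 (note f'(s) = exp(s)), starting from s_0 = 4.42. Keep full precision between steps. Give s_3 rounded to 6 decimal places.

3.061431

s_0 = 4.420000: f = 61.996285, f' = 83.096285 → s_1 = 4.420000 - (61.996285)/(83.096285) = 3.673922
s_1 = 3.673922: f = 18.306166, f' = 39.406166 → s_2 = 3.673922 - (18.306166)/(39.406166) = 3.209371
s_2 = 3.209371: f = 3.663517, f' = 24.763517 → s_3 = 3.209371 - (3.663517)/(24.763517) = 3.061431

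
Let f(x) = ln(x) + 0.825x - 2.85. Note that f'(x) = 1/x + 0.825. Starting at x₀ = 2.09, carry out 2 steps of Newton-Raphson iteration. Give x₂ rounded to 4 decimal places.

Newton update: x ← x − f(x)/f'(x).
x_0 = 2.090000: f = -0.388586, f' = 1.303469 → x_1 = 2.090000 - (-0.388586)/(1.303469) = 2.388117
x_1 = 2.388117: f = -0.009299, f' = 1.243740 → x_2 = 2.388117 - (-0.009299)/(1.243740) = 2.395593

2.3956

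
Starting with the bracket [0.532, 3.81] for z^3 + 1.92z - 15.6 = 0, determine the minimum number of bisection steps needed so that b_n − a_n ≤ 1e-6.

Initial width b − a = 3.81 − 0.532 = 3.278000.
After n steps the width is (b−a)/2^n; need (b−a)/2^n ≤ 1e-6.
So n ≥ log₂(3.278000/1e-6) = log₂(3278000.0000) ≈ 21.6444.
Hence n = 22.

22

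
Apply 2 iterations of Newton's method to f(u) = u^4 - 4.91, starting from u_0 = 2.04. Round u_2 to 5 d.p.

1.51734

Newton update: u ← u − f(u)/f'(u).
f'(u) = 4u^3
u_0 = 2.040000: f = 12.408915, f' = 33.958656 → u_1 = 2.040000 - (12.408915)/(33.958656) = 1.674588
u_1 = 1.674588: f = 2.953782, f' = 18.783806 → u_2 = 1.674588 - (2.953782)/(18.783806) = 1.517336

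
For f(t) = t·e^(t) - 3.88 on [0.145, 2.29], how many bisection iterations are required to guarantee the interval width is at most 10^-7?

Initial width b − a = 2.29 − 0.145 = 2.145000.
After n steps the width is (b−a)/2^n; need (b−a)/2^n ≤ 10^-7.
So n ≥ log₂(2.145000/10^-7) = log₂(21450000.0000) ≈ 24.3545.
Hence n = 25.

25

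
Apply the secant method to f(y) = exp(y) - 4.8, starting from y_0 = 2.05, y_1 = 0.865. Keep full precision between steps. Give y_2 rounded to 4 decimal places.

Secant update: y_(k+1) = y_k − f(y_k)·(y_k − y_(k-1))/(f(y_k) − f(y_(k-1))).
f(y_0) = 2.967901, f(y_1) = -2.424994
y_2 = 0.865000 - (-2.424994)·(0.865000 - 2.050000)/(-2.424994 - (2.967901)) = 1.397853; f(y_2) = -0.753499

1.3979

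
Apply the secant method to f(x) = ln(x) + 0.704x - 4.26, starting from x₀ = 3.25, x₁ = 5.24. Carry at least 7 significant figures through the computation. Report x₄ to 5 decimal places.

4.06061

f(x_0) = -0.793345, f(x_1) = 1.085281
x_2 = 5.240000 - (1.085281)·(5.240000 - 3.250000)/(1.085281 - (-0.793345)) = 4.090378; f(x_2) = 0.028264
x_3 = 4.090378 - (0.028264)·(4.090378 - 5.240000)/(0.028264 - (1.085281)) = 4.059638; f(x_3) = -0.000921
x_4 = 4.059638 - (-0.000921)·(4.059638 - 4.090378)/(-0.000921 - (0.028264)) = 4.060608; f(x_4) = 0.000001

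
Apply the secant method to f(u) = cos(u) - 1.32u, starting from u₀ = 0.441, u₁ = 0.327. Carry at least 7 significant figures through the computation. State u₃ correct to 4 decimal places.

f(u_0) = 0.322205, f(u_1) = 0.515370
u_2 = 0.327000 - (0.515370)·(0.327000 - 0.441000)/(0.515370 - (0.322205)) = 0.631156; f(u_2) = -0.025779
u_3 = 0.631156 - (-0.025779)·(0.631156 - 0.327000)/(-0.025779 - (0.515370)) = 0.616666; f(u_3) = 0.001811

0.6167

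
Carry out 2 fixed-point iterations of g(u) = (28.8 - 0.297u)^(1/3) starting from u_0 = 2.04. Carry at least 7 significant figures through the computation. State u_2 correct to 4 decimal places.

u_1 = g(2.040000) = 3.043590
u_2 = g(3.043590) = 3.032827

3.0328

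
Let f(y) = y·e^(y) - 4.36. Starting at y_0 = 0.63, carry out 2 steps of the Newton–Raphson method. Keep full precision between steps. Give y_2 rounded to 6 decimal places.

f'(y) = (y + 1)·e^(y)
y_0 = 0.630000: f = -3.177105, f' = 3.060505 → y_1 = 0.630000 - (-3.177105)/(3.060505) = 1.668098
y_1 = 1.668098: f = 4.484383, f' = 14.146458 → y_2 = 1.668098 - (4.484383)/(14.146458) = 1.351101

1.351101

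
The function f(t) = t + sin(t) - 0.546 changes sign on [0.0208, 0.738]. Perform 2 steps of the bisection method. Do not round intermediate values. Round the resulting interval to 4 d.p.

[0.2001, 0.3794]

f(0.020800) = -0.504401, f(0.738000) = 0.864810 (opposite signs)
step 1: m = 0.379400, f(m) = 0.203763 > 0 → root in [0.020800, 0.379400]
step 2: m = 0.200100, f(m) = -0.147133 < 0 → root in [0.200100, 0.379400]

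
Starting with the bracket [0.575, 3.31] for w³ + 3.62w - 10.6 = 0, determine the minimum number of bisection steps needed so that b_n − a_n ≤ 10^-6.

Initial width b − a = 3.31 − 0.575 = 2.735000.
After n steps the width is (b−a)/2^n; need (b−a)/2^n ≤ 10^-6.
So n ≥ log₂(2.735000/10^-6) = log₂(2735000.0000) ≈ 21.3831.
Hence n = 22.

22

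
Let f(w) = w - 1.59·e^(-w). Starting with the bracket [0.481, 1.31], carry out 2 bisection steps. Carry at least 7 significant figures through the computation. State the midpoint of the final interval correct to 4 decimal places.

0.7919

f(0.481000) = -0.501882, f(1.310000) = 0.880986 (opposite signs)
step 1: m = 0.895500, f(m) = 0.246139 > 0 → root in [0.481000, 0.895500]
step 2: m = 0.688250, f(m) = -0.110653 < 0 → root in [0.688250, 0.895500]
Midpoint of [0.688250, 0.895500] = 0.791875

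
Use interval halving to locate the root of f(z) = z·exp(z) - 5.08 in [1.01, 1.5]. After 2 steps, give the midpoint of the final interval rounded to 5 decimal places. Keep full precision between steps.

1.31625

f(1.010000) = -2.306943, f(1.500000) = 1.642534 (opposite signs)
step 1: m = 1.255000, f(m) = -0.677663 < 0 → root in [1.255000, 1.500000]
step 2: m = 1.377500, f(m) = 0.381756 > 0 → root in [1.255000, 1.377500]
Midpoint of [1.255000, 1.377500] = 1.316250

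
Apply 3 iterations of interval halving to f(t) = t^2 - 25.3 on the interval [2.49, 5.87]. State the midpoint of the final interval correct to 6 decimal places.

5.236250

f(2.490000) = -19.099900, f(5.870000) = 9.156900 (opposite signs)
step 1: m = 4.180000, f(m) = -7.827600 < 0 → root in [4.180000, 5.870000]
step 2: m = 5.025000, f(m) = -0.049375 < 0 → root in [5.025000, 5.870000]
step 3: m = 5.447500, f(m) = 4.375256 > 0 → root in [5.025000, 5.447500]
Midpoint of [5.025000, 5.447500] = 5.236250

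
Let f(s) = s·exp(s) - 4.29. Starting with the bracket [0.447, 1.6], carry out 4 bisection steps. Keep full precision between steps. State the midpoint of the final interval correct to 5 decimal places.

f(0.447000) = -3.591064, f(1.600000) = 3.634852 (opposite signs)
step 1: m = 1.023500, f(m) = -1.441683 < 0 → root in [1.023500, 1.600000]
step 2: m = 1.311750, f(m) = 0.580089 > 0 → root in [1.023500, 1.311750]
step 3: m = 1.167625, f(m) = -0.536845 < 0 → root in [1.167625, 1.311750]
step 4: m = 1.239688, f(m) = -0.007458 < 0 → root in [1.239688, 1.311750]
Midpoint of [1.239688, 1.311750] = 1.275719

1.27572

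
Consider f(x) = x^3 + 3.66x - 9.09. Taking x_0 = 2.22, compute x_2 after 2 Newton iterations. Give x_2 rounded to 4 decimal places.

Newton update: x ← x − f(x)/f'(x).
f'(x) = 3x^2 + 3.66
x_0 = 2.220000: f = 9.976248, f' = 18.445200 → x_1 = 2.220000 - (9.976248)/(18.445200) = 1.679141
x_1 = 1.679141: f = 1.790021, f' = 12.118546 → x_2 = 1.679141 - (1.790021)/(12.118546) = 1.531432

1.5314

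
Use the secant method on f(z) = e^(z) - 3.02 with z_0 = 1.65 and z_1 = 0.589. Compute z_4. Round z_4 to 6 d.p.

1.102523

f(z_0) = 2.186980, f(z_1) = -1.217815
z_2 = 0.589000 - (-1.217815)·(0.589000 - 1.650000)/(-1.217815 - (2.186980)) = 0.968495; f(z_2) = -0.386024
z_3 = 0.968495 - (-0.386024)·(0.968495 - 0.589000)/(-0.386024 - (-1.217815)) = 1.144613; f(z_3) = 0.121226
z_4 = 1.144613 - (0.121226)·(1.144613 - 0.968495)/(0.121226 - (-0.386024)) = 1.102523; f(z_4) = -0.008244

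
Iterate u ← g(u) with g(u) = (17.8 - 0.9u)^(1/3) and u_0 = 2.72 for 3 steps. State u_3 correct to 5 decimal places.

2.49615

u_1 = g(2.720000) = 2.485354
u_2 = g(2.485354) = 2.496699
u_3 = g(2.496699) = 2.496153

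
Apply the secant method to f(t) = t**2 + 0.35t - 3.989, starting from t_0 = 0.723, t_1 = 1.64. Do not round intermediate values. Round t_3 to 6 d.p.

f(t_0) = -3.213221, f(t_1) = -0.725400
t_2 = 1.640000 - (-0.725400)·(1.640000 - 0.723000)/(-0.725400 - (-3.213221)) = 1.907379; f(t_2) = 0.316678
t_3 = 1.907379 - (0.316678)·(1.907379 - 1.640000)/(0.316678 - (-0.725400)) = 1.826125; f(t_3) = -0.015123

1.826125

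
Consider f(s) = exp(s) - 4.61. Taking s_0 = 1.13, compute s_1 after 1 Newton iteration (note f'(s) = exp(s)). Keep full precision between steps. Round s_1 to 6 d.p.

1.619183

s_0 = 1.130000: f = -1.514343, f' = 3.095657 → s_1 = 1.130000 - (-1.514343)/(3.095657) = 1.619183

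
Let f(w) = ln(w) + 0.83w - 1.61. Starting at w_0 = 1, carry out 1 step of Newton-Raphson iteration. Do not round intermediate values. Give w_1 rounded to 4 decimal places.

1.4262

f'(w) = 1/w + 0.83
w_0 = 1.000000: f = -0.780000, f' = 1.830000 → w_1 = 1.000000 - (-0.780000)/(1.830000) = 1.426230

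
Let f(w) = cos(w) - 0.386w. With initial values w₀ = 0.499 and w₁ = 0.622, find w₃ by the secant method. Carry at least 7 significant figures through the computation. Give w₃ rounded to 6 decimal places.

f(w_0) = 0.685448, f(w_1) = 0.572623
w_2 = 0.622000 - (0.572623)·(0.622000 - 0.499000)/(0.572623 - (0.685448)) = 1.246265; f(w_2) = -0.162194
w_3 = 1.246265 - (-0.162194)·(1.246265 - 0.622000)/(-0.162194 - (0.572623)) = 1.108473; f(w_3) = 0.018158

1.108473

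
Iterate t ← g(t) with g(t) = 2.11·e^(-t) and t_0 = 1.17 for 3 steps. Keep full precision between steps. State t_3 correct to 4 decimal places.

t_1 = g(1.170000) = 0.654874
t_2 = g(0.654874) = 1.096161
t_3 = g(1.096161) = 0.705060

0.7051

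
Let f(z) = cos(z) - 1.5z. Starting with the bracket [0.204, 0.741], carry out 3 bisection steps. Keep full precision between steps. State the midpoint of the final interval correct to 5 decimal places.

f(0.204000) = 0.673264, f(0.741000) = -0.373706 (opposite signs)
step 1: m = 0.472500, f(m) = 0.181683 > 0 → root in [0.472500, 0.741000]
step 2: m = 0.606750, f(m) = -0.088619 < 0 → root in [0.472500, 0.606750]
step 3: m = 0.539625, f(m) = 0.048464 > 0 → root in [0.539625, 0.606750]
Midpoint of [0.539625, 0.606750] = 0.573187

0.57319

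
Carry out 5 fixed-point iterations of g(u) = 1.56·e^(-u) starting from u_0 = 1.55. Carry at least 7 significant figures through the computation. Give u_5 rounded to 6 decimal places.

0.610693

u_1 = g(1.550000) = 0.331107
u_2 = g(0.331107) = 1.120280
u_3 = g(1.120280) = 0.508854
u_4 = g(0.508854) = 0.937847
u_5 = g(0.937847) = 0.610693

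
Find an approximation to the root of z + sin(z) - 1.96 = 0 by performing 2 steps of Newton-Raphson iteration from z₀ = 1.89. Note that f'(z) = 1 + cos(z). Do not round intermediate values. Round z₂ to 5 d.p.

z_0 = 1.890000: f = 0.879486, f' = 0.686189 → z_1 = 1.890000 - (0.879486)/(0.686189) = 0.608305
z_1 = 0.608305: f = -0.780218, f' = 1.820618 → z_2 = 0.608305 - (-0.780218)/(1.820618) = 1.036851

1.03685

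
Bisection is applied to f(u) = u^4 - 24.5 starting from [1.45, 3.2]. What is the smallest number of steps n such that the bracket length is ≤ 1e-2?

Initial width b − a = 3.2 − 1.45 = 1.750000.
After n steps the width is (b−a)/2^n; need (b−a)/2^n ≤ 1e-2.
So n ≥ log₂(1.750000/1e-2) = log₂(175.0000) ≈ 7.4512.
Hence n = 8.

8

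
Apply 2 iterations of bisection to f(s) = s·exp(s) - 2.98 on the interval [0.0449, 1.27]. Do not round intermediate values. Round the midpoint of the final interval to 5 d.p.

f(0.044900) = -2.933038, f(1.270000) = 1.542283 (opposite signs)
step 1: m = 0.657450, f(m) = -1.711210 < 0 → root in [0.657450, 1.270000]
step 2: m = 0.963725, f(m) = -0.453650 < 0 → root in [0.963725, 1.270000]
Midpoint of [0.963725, 1.270000] = 1.116862

1.11686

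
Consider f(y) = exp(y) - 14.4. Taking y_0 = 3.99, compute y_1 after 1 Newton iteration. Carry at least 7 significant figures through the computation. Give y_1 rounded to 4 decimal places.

3.2564

Newton update: y ← y − f(y)/f'(y).
f'(y) = exp(y)
y_0 = 3.990000: f = 39.654889, f' = 54.054889 → y_1 = 3.990000 - (39.654889)/(54.054889) = 3.256396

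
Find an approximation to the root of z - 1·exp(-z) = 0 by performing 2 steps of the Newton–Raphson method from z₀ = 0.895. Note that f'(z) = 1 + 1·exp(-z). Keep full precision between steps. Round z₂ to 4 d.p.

0.5671

Newton update: z ← z − f(z)/f'(z).
z_0 = 0.895000: f = 0.486392, f' = 1.408608 → z_1 = 0.895000 - (0.486392)/(1.408608) = 0.549700
z_1 = 0.549700: f = -0.027423, f' = 1.577123 → z_2 = 0.549700 - (-0.027423)/(1.577123) = 0.567088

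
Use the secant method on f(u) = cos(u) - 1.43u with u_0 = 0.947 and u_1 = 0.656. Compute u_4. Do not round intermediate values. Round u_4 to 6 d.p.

f(u_0) = -0.770089, f(u_1) = -0.145642
u_2 = 0.656000 - (-0.145642)·(0.656000 - 0.947000)/(-0.145642 - (-0.770089)) = 0.588129; f(u_2) = -0.009045
u_3 = 0.588129 - (-0.009045)·(0.588129 - 0.656000)/(-0.009045 - (-0.145642)) = 0.583635; f(u_3) = -0.000133
u_4 = 0.583635 - (-0.000133)·(0.583635 - 0.588129)/(-0.000133 - (-0.009045)) = 0.583568; f(u_4) = -0.000000

0.583568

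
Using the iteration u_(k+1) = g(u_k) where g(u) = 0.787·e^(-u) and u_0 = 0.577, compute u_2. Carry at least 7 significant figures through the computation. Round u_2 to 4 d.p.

0.5059

u_1 = g(0.577000) = 0.441964
u_2 = g(0.441964) = 0.505862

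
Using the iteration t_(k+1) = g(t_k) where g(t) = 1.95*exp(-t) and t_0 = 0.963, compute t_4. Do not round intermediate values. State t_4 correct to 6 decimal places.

t_1 = g(0.963000) = 0.744405
t_2 = g(0.744405) = 0.926283
t_3 = g(0.926283) = 0.772245
t_4 = g(0.772245) = 0.900851

0.900851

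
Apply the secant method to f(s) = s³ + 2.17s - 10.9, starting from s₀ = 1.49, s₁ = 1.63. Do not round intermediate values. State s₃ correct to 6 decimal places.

1.886791

Secant update: s_(k+1) = s_k − f(s_k)·(s_k − s_(k-1))/(f(s_k) − f(s_(k-1))).
f(s_0) = -4.358751, f(s_1) = -3.032153
s_2 = 1.630000 - (-3.032153)·(1.630000 - 1.490000)/(-3.032153 - (-4.358751)) = 1.949993; f(s_2) = 0.746273
s_3 = 1.949993 - (0.746273)·(1.949993 - 1.630000)/(0.746273 - (-3.032153)) = 1.886791; f(s_3) = -0.088723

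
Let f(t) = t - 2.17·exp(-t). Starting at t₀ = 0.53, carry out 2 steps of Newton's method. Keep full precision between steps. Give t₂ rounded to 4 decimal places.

f'(t) = 1 + 2.17·exp(-t)
t_0 = 0.530000: f = -0.747273, f' = 2.277273 → t_1 = 0.530000 - (-0.747273)/(2.277273) = 0.858144
t_1 = 0.858144: f = -0.061824, f' = 1.919968 → t_2 = 0.858144 - (-0.061824)/(1.919968) = 0.890344

0.8903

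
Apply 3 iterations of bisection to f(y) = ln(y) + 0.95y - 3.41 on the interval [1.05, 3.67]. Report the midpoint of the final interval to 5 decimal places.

2.52375

f(1.050000) = -2.363710, f(3.670000) = 1.376692 (opposite signs)
step 1: m = 2.360000, f(m) = -0.309338 < 0 → root in [2.360000, 3.670000]
step 2: m = 3.015000, f(m) = 0.557850 > 0 → root in [2.360000, 3.015000]
step 3: m = 2.687500, f(m) = 0.131736 > 0 → root in [2.360000, 2.687500]
Midpoint of [2.360000, 2.687500] = 2.523750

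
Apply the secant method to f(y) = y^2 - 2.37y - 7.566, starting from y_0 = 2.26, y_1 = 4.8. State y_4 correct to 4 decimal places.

f(y_0) = -7.814600, f(y_1) = 4.098000
y_2 = 4.800000 - (4.098000)·(4.800000 - 2.260000)/(4.098000 - (-7.814600)) = 3.926226; f(y_2) = -1.455905
y_3 = 3.926226 - (-1.455905)·(3.926226 - 4.800000)/(-1.455905 - (4.098000)) = 4.155278; f(y_3) = -0.147675
y_4 = 4.155278 - (-0.147675)·(4.155278 - 3.926226)/(-0.147675 - (-1.455905)) = 4.181133; f(y_4) = 0.006591

4.1811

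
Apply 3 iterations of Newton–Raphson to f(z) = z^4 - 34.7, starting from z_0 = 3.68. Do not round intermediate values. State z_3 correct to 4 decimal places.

Newton update: z ← z − f(z)/f'(z).
f'(z) = 4z^3
z_0 = 3.680000: f = 148.696598, f' = 199.344128 → z_1 = 3.680000 - (148.696598)/(199.344128) = 2.934071
z_1 = 2.934071: f = 39.410950, f' = 101.034984 → z_2 = 2.934071 - (39.410950)/(101.034984) = 2.543999
z_2 = 2.543999: f = 7.185858, f' = 65.858306 → z_3 = 2.543999 - (7.185858)/(65.858306) = 2.434888

2.4349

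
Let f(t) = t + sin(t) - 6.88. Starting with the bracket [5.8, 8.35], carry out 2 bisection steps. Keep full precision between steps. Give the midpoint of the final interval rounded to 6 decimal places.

f(5.800000) = -1.544602, f(8.350000) = 2.349484 (opposite signs)
step 1: m = 7.075000, f(m) = 0.906629 > 0 → root in [5.800000, 7.075000]
step 2: m = 6.437500, f(m) = -0.288797 < 0 → root in [6.437500, 7.075000]
Midpoint of [6.437500, 7.075000] = 6.756250

6.756250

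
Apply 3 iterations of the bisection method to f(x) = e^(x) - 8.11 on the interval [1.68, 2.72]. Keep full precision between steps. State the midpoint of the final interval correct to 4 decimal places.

2.1350

f(1.680000) = -2.744444, f(2.720000) = 7.070322 (opposite signs)
step 1: m = 2.200000, f(m) = 0.915013 > 0 → root in [1.680000, 2.200000]
step 2: m = 1.940000, f(m) = -1.151249 < 0 → root in [1.940000, 2.200000]
step 3: m = 2.070000, f(m) = -0.185177 < 0 → root in [2.070000, 2.200000]
Midpoint of [2.070000, 2.200000] = 2.135000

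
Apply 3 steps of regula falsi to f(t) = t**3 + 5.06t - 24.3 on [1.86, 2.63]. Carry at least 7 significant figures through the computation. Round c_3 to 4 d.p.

f(1.860000) = -8.453544, f(2.630000) = 7.199247
step 1: c = 2.275851, f(c) = -0.996429 < 0 → new bracket [2.275851, 2.630000]
step 2: c = 2.318908, f(c) = -0.096774 < 0 → new bracket [2.318908, 2.630000]
step 3: c = 2.323035, f(c) = -0.009211 < 0 → new bracket [2.323035, 2.630000]

2.3230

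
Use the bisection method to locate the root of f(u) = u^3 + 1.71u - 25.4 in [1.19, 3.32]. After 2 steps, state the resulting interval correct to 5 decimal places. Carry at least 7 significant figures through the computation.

f(1.190000) = -21.679941, f(3.320000) = 16.871568 (opposite signs)
step 1: m = 2.255000, f(m) = -10.077219 < 0 → root in [2.255000, 3.320000]
step 2: m = 2.787500, f(m) = 1.025936 > 0 → root in [2.255000, 2.787500]

[2.25500, 2.78750]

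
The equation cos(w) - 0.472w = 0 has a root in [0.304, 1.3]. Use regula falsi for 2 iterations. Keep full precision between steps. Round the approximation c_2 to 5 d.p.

1.04953

False-position update: c = (a·f(b) − b·f(a))/(f(b) − f(a)); replace the endpoint whose sign matches f(c).
f(0.304000) = 0.810659, f(1.300000) = -0.346101
step 1: c = 1.001998, f(c) = 0.065677 > 0 → new bracket [1.001998, 1.300000]
step 2: c = 1.049528, f(c) = 0.002603 > 0 → new bracket [1.049528, 1.300000]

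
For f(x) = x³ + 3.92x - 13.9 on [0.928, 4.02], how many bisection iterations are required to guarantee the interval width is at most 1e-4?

Initial width b − a = 4.02 − 0.928 = 3.092000.
After n steps the width is (b−a)/2^n; need (b−a)/2^n ≤ 1e-4.
So n ≥ log₂(3.092000/1e-4) = log₂(30920.0000) ≈ 14.9163.
Hence n = 15.

15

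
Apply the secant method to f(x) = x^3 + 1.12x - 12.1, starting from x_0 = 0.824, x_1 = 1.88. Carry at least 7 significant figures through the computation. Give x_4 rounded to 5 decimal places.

f(x_0) = -10.617644, f(x_1) = -3.349728
x_2 = 1.880000 - (-3.349728)·(1.880000 - 0.824000)/(-3.349728 - (-10.617644)) = 2.366702; f(x_2) = 3.807272
x_3 = 2.366702 - (3.807272)·(2.366702 - 1.880000)/(3.807272 - (-3.349728)) = 2.107794; f(x_3) = -0.374774
x_4 = 2.107794 - (-0.374774)·(2.107794 - 2.366702)/(-0.374774 - (3.807272)) = 2.130996; f(x_4) = -0.036125

2.13100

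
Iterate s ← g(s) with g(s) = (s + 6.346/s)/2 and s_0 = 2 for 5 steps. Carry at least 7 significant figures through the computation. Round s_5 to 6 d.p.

2.519127

s_1 = g(2.000000) = 2.586500
s_2 = g(2.586500) = 2.520004
s_3 = g(2.520004) = 2.519127
s_4 = g(2.519127) = 2.519127
s_5 = g(2.519127) = 2.519127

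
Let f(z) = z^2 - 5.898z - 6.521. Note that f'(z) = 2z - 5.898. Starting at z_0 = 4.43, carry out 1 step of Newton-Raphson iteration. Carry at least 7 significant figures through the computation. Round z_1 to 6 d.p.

Newton update: z ← z − f(z)/f'(z).
z_0 = 4.430000: f = -13.024240, f' = 2.962000 → z_1 = 4.430000 - (-13.024240)/(2.962000) = 8.827110

8.827110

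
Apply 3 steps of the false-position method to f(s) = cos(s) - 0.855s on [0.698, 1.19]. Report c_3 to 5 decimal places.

0.80803

False-position update: c = (a·f(b) − b·f(a))/(f(b) − f(a)); replace the endpoint whose sign matches f(c).
f(0.698000) = 0.169339, f(1.190000) = -0.645790
step 1: c = 0.800211, f(c) = 0.012376 > 0 → new bracket [0.800211, 1.190000]
step 2: c = 0.807540, f(c) = 0.000832 > 0 → new bracket [0.807540, 1.190000]
step 3: c = 0.808032, f(c) = 0.000056 > 0 → new bracket [0.808032, 1.190000]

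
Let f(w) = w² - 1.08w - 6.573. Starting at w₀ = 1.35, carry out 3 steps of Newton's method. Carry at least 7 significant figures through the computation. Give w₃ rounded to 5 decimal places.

3.19174

f'(w) = 2w - 1.08
w_0 = 1.350000: f = -6.208500, f' = 1.620000 → w_1 = 1.350000 - (-6.208500)/(1.620000) = 5.182407
w_1 = 5.182407: f = 14.687347, f' = 9.284815 → w_2 = 5.182407 - (14.687347)/(9.284815) = 3.600540
w_2 = 3.600540: f = 2.502305, f' = 6.121080 → w_3 = 3.600540 - (2.502305)/(6.121080) = 3.191739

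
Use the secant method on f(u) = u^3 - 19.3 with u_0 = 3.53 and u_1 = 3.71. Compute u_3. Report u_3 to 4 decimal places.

Secant update: u_(k+1) = u_k − f(u_k)·(u_k − u_(k-1))/(f(u_k) − f(u_(k-1))).
f(u_0) = 24.686977, f(u_1) = 31.764811
u_2 = 3.710000 - (31.764811)·(3.710000 - 3.530000)/(31.764811 - (24.686977)) = 2.902173; f(u_2) = 5.143864
u_3 = 2.902173 - (5.143864)·(2.902173 - 3.710000)/(5.143864 - (31.764811)) = 2.746080; f(u_3) = 1.408057

2.7461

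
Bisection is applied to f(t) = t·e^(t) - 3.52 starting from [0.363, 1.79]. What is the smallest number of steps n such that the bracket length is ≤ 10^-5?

Initial width b − a = 1.79 − 0.363 = 1.427000.
After n steps the width is (b−a)/2^n; need (b−a)/2^n ≤ 10^-5.
So n ≥ log₂(1.427000/10^-5) = log₂(142700.0000) ≈ 17.1226.
Hence n = 18.

18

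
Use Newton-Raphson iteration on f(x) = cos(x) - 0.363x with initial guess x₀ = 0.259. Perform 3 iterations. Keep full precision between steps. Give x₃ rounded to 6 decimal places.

Newton update: x ← x − f(x)/f'(x).
f'(x) = -sin(x) - 0.363
x_0 = 0.259000: f = 0.872630, f' = -0.619114 → x_1 = 0.259000 - (0.872630)/(-0.619114) = 1.668481
x_1 = 1.668481: f = -0.703188, f' = -1.358233 → x_2 = 1.668481 - (-0.703188)/(-1.358233) = 1.150758
x_2 = 1.150758: f = -0.009930, f' = -1.276073 → x_3 = 1.150758 - (-0.009930)/(-1.276073) = 1.142977

1.142977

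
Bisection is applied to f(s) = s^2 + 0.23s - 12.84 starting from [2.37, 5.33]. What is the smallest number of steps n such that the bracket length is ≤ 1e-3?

Initial width b − a = 5.33 − 2.37 = 2.960000.
After n steps the width is (b−a)/2^n; need (b−a)/2^n ≤ 1e-3.
So n ≥ log₂(2.960000/1e-3) = log₂(2960.0000) ≈ 11.5314.
Hence n = 12.

12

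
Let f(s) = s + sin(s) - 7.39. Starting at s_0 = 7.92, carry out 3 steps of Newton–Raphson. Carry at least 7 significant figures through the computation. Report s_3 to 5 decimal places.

Newton update: s ← s − f(s)/f'(s).
f'(s) = 1 + cos(s)
s_0 = 7.920000: f = 1.527822, f' = 0.934030 → s_1 = 7.920000 - (1.527822)/(0.934030) = 6.284269
s_1 = 6.284269: f = -1.104648, f' = 1.999999 → s_2 = 6.284269 - (-1.104648)/(1.999999) = 6.836593
s_2 = 6.836593: f = -0.027818, f' = 1.850739 → s_3 = 6.836593 - (-0.027818)/(1.850739) = 6.851624

6.85162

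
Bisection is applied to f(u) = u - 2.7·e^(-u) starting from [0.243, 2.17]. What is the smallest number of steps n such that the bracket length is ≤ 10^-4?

Initial width b − a = 2.17 − 0.243 = 1.927000.
After n steps the width is (b−a)/2^n; need (b−a)/2^n ≤ 10^-4.
So n ≥ log₂(1.927000/10^-4) = log₂(19270.0000) ≈ 14.2341.
Hence n = 15.

15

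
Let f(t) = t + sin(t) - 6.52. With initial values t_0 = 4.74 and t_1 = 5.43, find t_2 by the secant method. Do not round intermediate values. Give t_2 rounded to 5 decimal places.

6.78855

f(t_0) = -2.779619, f(t_1) = -1.843379
t_2 = 5.430000 - (-1.843379)·(5.430000 - 4.740000)/(-1.843379 - (-2.779619)) = 6.788553; f(t_2) = 0.752682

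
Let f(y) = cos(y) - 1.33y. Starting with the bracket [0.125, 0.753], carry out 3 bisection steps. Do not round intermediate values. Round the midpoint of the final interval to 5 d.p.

0.63525

f(0.125000) = 0.825948, f(0.753000) = -0.271849 (opposite signs)
step 1: m = 0.439000, f(m) = 0.321307 > 0 → root in [0.439000, 0.753000]
step 2: m = 0.596000, f(m) = 0.034908 > 0 → root in [0.596000, 0.753000]
step 3: m = 0.674500, f(m) = -0.116066 < 0 → root in [0.596000, 0.674500]
Midpoint of [0.596000, 0.674500] = 0.635250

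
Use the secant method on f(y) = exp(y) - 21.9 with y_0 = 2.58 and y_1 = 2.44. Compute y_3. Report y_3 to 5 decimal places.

3.01773

Secant update: y_(k+1) = y_k − f(y_k)·(y_k − y_(k-1))/(f(y_k) − f(y_(k-1))).
f(y_0) = -8.702862, f(y_1) = -10.426959
y_2 = 2.440000 - (-10.426959)·(2.440000 - 2.580000)/(-10.426959 - (-8.702862)) = 3.286689; f(y_2) = 4.854134
y_3 = 3.286689 - (4.854134)·(3.286689 - 2.440000)/(4.854134 - (-10.426959)) = 3.017733; f(y_3) = -1.455109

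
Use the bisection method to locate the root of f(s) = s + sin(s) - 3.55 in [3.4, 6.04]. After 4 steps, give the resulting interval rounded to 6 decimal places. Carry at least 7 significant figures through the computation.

[4.390000, 4.555000]

f(3.400000) = -0.405541, f(6.040000) = 2.249205 (opposite signs)
step 1: m = 4.720000, f(m) = 0.170029 > 0 → root in [3.400000, 4.720000]
step 2: m = 4.060000, f(m) = -0.284636 < 0 → root in [4.060000, 4.720000]
step 3: m = 4.390000, f(m) = -0.108481 < 0 → root in [4.390000, 4.720000]
step 4: m = 4.555000, f(m) = 0.017360 > 0 → root in [4.390000, 4.555000]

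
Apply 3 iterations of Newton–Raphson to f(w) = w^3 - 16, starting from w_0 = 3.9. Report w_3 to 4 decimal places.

f'(w) = 3w^2
w_0 = 3.900000: f = 43.319000, f' = 45.630000 → w_1 = 3.900000 - (43.319000)/(45.630000) = 2.950647
w_1 = 2.950647: f = 9.689257, f' = 26.118944 → w_2 = 2.950647 - (9.689257)/(26.118944) = 2.579680
w_2 = 2.579680: f = 1.167120, f' = 19.964244 → w_3 = 2.579680 - (1.167120)/(19.964244) = 2.521219

2.5212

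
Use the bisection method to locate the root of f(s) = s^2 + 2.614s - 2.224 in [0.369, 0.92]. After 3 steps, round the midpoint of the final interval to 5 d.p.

f(0.369000) = -1.123273, f(0.920000) = 1.027280 (opposite signs)
step 1: m = 0.644500, f(m) = -0.123897 < 0 → root in [0.644500, 0.920000]
step 2: m = 0.782250, f(m) = 0.432717 > 0 → root in [0.644500, 0.782250]
step 3: m = 0.713375, f(m) = 0.149666 > 0 → root in [0.644500, 0.713375]
Midpoint of [0.644500, 0.713375] = 0.678938

0.67894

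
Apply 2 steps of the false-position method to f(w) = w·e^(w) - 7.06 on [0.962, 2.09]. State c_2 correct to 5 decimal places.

f(0.962000) = -4.542518, f(2.090000) = 9.837473
step 1: c = 1.318326, f(c) = -2.133207 < 0 → new bracket [1.318326, 2.090000]
step 2: c = 1.455840, f(c) = -0.817235 < 0 → new bracket [1.455840, 2.090000]

1.45584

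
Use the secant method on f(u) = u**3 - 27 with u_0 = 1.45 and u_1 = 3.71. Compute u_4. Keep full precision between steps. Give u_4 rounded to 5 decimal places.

f(u_0) = -23.951375, f(u_1) = 24.064811
u_2 = 3.710000 - (24.064811)·(3.710000 - 1.450000)/(24.064811 - (-23.951375)) = 2.577330; f(u_2) = -9.879742
u_3 = 2.577330 - (-9.879742)·(2.577330 - 3.710000)/(-9.879742 - (24.064811)) = 2.907000; f(u_3) = -2.433966
u_4 = 2.907000 - (-2.433966)·(2.907000 - 2.577330)/(-2.433966 - (-9.879742)) = 3.014766; f(u_4) = 0.400655

3.01477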